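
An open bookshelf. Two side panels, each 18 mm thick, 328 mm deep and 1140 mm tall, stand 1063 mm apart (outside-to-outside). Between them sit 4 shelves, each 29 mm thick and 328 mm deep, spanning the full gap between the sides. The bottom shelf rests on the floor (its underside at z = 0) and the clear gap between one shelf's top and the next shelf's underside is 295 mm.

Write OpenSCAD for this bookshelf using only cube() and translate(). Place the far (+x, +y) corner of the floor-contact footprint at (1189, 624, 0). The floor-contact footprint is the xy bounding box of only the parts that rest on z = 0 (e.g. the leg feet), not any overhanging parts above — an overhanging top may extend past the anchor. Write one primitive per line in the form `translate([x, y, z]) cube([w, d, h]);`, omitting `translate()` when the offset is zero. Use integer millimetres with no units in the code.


translate([126, 296, 0]) cube([18, 328, 1140]);
translate([1171, 296, 0]) cube([18, 328, 1140]);
translate([144, 296, 0]) cube([1027, 328, 29]);
translate([144, 296, 324]) cube([1027, 328, 29]);
translate([144, 296, 648]) cube([1027, 328, 29]);
translate([144, 296, 972]) cube([1027, 328, 29]);


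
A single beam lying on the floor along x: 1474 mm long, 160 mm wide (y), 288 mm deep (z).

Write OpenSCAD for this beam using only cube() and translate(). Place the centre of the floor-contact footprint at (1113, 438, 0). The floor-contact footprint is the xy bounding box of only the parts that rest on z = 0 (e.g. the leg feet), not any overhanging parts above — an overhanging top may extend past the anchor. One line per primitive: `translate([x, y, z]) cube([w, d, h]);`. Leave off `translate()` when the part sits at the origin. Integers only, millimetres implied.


translate([376, 358, 0]) cube([1474, 160, 288]);


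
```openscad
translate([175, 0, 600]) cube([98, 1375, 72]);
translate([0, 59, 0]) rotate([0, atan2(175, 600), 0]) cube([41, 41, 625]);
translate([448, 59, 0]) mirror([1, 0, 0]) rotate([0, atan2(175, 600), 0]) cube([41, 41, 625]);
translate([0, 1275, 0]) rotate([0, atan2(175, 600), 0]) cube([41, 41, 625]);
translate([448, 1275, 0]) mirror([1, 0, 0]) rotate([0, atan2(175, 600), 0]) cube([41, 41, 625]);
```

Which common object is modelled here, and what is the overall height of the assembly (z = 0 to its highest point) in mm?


A sawhorse. The overall height is 672 mm.

A beam across two mirrored pairs of raked legs — a sawhorse. The beam's underside is at z = 600 (matching the legs' vertical rise in atan2(175, 600)) and the beam is 72 mm tall, so its top is at 600 + 72 = 672 mm. The raked legs top out at the beam's underside, so that is the highest point.


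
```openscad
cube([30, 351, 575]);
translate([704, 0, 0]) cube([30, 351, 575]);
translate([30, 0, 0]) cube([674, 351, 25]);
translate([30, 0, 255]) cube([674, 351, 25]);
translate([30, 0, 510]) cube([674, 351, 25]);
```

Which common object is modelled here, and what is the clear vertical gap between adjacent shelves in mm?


A bookshelf. The clear shelf gap is 230 mm.

Two tall side panels with 3 horizontal boards between them — a bookshelf. The first two shelf undersides are at z = 0 and z = 255; with shelf thickness 25, the clear gap is 255 − 0 − 25 = 230 mm.


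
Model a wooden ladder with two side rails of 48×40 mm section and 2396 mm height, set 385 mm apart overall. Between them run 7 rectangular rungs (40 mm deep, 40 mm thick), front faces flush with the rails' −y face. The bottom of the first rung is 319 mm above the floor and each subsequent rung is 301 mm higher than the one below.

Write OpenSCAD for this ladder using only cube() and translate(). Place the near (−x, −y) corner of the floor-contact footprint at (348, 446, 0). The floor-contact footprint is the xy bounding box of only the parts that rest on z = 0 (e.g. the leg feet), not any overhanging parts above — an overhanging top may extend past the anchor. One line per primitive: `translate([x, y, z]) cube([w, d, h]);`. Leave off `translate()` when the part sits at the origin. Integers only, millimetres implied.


translate([348, 446, 0]) cube([48, 40, 2396]);
translate([685, 446, 0]) cube([48, 40, 2396]);
translate([396, 446, 319]) cube([289, 40, 40]);
translate([396, 446, 620]) cube([289, 40, 40]);
translate([396, 446, 921]) cube([289, 40, 40]);
translate([396, 446, 1222]) cube([289, 40, 40]);
translate([396, 446, 1523]) cube([289, 40, 40]);
translate([396, 446, 1824]) cube([289, 40, 40]);
translate([396, 446, 2125]) cube([289, 40, 40]);


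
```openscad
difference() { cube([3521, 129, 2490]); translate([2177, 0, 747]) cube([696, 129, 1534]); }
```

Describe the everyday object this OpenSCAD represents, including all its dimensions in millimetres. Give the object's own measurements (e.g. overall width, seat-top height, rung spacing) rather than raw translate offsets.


A wall 3521 mm long (x), 129 mm thick (y), 2490 mm tall, with a rectangular window opening cut through it. The opening is 696 mm wide and 1534 mm tall; its sill is at z = 747 mm and its near (−x) edge is 2177 mm from the wall's −x end. The opening passes through the full wall thickness.


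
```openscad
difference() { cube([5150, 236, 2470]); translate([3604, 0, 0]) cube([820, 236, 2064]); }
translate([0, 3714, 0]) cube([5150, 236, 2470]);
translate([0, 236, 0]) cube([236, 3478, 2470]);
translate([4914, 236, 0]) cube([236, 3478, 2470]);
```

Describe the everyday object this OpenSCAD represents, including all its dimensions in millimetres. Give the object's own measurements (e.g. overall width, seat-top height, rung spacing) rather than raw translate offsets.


A single room: four walls, each 2470 mm tall and 236 mm thick, enclosing an outside footprint 5150×3950 mm (x × y), no floor or roof. The front and back walls (−y and +y sides) run the full x-width; the side walls fit between their inner faces. A door opening 820 mm wide and 2064 mm tall is cut through the front wall from the floor up, its −x edge 3604 mm from the wall's −x end.


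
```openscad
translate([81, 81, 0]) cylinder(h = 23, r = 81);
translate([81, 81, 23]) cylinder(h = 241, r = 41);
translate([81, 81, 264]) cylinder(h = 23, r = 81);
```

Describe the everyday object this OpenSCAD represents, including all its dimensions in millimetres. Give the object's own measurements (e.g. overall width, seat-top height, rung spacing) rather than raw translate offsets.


A spool: two coaxial disc flanges of radius 81 mm and thickness 23 mm, joined by a core cylinder of radius 41 mm and height 241 mm. The lower flange rests on z = 0 and the three cylinders share a vertical axis.


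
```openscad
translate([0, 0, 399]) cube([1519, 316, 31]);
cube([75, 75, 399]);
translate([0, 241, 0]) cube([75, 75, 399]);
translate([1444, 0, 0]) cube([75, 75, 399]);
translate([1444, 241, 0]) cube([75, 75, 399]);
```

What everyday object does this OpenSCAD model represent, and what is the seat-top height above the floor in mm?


A bench. The seat-top height is 430 mm.

A long slab on four corner posts — a bench. The slab sits at z = 399 with thickness 31, so the top is 399 + 31 = 430 mm.


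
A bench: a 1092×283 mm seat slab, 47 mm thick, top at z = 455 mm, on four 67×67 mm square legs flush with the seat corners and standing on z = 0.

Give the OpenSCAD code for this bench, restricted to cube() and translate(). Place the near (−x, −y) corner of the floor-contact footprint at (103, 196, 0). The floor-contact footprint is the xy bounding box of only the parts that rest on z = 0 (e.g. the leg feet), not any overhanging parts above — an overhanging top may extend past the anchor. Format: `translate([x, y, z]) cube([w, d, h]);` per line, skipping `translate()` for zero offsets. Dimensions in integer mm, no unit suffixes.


// leg_h = 455 − 47 = 408
translate([103, 196, 408]) cube([1092, 283, 47]);
translate([103, 196, 0]) cube([67, 67, 408]);
translate([103, 412, 0]) cube([67, 67, 408]);
translate([1128, 196, 0]) cube([67, 67, 408]);
translate([1128, 412, 0]) cube([67, 67, 408]);


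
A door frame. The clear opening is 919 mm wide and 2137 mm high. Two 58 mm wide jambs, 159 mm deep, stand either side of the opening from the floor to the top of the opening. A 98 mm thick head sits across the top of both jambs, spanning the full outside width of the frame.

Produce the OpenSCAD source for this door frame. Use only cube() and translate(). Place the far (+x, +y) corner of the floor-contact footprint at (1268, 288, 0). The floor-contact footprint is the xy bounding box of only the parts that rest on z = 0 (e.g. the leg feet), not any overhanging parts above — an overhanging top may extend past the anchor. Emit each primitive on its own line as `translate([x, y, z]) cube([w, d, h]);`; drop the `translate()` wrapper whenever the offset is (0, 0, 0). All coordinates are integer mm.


translate([233, 129, 0]) cube([58, 159, 2137]);
translate([1210, 129, 0]) cube([58, 159, 2137]);
translate([233, 129, 2137]) cube([1035, 159, 98]);


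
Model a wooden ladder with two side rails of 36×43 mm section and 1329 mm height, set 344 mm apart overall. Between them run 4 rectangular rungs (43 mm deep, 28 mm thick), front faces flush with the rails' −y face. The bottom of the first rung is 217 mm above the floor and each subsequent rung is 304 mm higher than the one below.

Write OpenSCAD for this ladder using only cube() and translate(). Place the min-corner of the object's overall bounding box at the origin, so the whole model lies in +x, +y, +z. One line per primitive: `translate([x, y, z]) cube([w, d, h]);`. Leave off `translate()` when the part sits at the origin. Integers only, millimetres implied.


// rung span = 344 - 2*36 = 272
// rung[k] z = 217 + k*304
cube([36, 43, 1329]);
translate([308, 0, 0]) cube([36, 43, 1329]);
translate([36, 0, 217]) cube([272, 43, 28]);
translate([36, 0, 521]) cube([272, 43, 28]);
translate([36, 0, 825]) cube([272, 43, 28]);
translate([36, 0, 1129]) cube([272, 43, 28]);


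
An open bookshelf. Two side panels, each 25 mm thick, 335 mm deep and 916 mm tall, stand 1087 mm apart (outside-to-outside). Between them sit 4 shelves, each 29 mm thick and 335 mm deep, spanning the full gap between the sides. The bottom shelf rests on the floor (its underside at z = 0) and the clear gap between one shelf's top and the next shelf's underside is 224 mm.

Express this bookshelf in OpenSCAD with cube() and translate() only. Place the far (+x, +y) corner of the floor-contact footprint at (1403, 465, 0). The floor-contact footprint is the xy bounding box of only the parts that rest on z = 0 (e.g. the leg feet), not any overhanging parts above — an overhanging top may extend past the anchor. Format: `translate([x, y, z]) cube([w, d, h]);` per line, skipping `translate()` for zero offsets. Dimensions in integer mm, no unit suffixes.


translate([316, 130, 0]) cube([25, 335, 916]);
translate([1378, 130, 0]) cube([25, 335, 916]);
translate([341, 130, 0]) cube([1037, 335, 29]);
translate([341, 130, 253]) cube([1037, 335, 29]);
translate([341, 130, 506]) cube([1037, 335, 29]);
translate([341, 130, 759]) cube([1037, 335, 29]);


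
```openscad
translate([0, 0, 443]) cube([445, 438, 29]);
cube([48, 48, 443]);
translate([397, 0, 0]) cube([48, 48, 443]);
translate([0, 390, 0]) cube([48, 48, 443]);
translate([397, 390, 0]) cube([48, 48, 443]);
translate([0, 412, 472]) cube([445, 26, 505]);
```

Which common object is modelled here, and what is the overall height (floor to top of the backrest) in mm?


A chair. The overall height is 977 mm.

A slab on four corner posts with a tall panel at the back — a chair. The seat slab sits at z = 443 with thickness 29, and the 505 mm backrest starts at the seat top, so the overall height is 443 + 29 + 505 = 977 mm.


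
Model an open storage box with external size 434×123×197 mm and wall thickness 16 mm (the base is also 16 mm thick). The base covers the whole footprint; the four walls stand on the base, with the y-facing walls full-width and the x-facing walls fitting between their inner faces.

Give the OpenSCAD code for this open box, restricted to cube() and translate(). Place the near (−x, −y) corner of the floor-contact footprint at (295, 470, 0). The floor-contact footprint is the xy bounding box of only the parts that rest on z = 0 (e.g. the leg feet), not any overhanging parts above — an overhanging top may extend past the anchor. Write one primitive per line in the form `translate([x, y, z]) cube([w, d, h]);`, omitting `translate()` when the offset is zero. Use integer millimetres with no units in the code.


translate([295, 470, 0]) cube([434, 123, 16]);
translate([295, 470, 16]) cube([434, 16, 181]);
translate([295, 577, 16]) cube([434, 16, 181]);
translate([295, 486, 16]) cube([16, 91, 181]);
translate([713, 486, 16]) cube([16, 91, 181]);


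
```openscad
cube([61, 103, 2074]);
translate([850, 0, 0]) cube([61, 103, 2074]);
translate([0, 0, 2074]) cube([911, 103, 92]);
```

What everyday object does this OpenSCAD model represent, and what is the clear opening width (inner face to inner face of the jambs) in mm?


A door frame. The clear opening width is 789 mm.

Two 2074 mm tall posts with a header on top — a door frame. The left jamb is 61 mm wide at x = 0; the right jamb starts at x = 850. The clear opening is 850 − 61 = 789 mm.


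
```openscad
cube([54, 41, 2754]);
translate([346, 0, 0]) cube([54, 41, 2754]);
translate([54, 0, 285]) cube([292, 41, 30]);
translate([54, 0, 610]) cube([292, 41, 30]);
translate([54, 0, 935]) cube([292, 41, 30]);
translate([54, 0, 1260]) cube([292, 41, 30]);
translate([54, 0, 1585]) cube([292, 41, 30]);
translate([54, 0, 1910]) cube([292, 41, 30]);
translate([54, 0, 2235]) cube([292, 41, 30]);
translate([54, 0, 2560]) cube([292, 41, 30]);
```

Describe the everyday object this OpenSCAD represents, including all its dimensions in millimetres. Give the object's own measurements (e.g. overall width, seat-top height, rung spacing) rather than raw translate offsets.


A straight ladder. Two 54×41 mm vertical rails, 2754 mm tall, stand 400 mm apart (outside-to-outside) with their front faces coplanar on the −y side. 8 rungs, each 41 mm deep and 30 mm tall, span between the inner faces of the rails, front faces flush with the rails. The lowest rung's underside is at z = 285 mm and rungs are spaced 325 mm apart (underside to underside).


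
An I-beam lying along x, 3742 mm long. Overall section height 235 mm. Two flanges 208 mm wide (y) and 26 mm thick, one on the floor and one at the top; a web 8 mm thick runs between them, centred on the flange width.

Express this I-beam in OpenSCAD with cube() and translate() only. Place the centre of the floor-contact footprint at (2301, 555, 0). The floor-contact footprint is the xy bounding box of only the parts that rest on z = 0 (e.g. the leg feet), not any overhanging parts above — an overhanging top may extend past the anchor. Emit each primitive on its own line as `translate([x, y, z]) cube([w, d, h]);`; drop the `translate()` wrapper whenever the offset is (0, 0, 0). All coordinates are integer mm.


translate([430, 451, 0]) cube([3742, 208, 26]);
translate([430, 551, 26]) cube([3742, 8, 183]);
translate([430, 451, 209]) cube([3742, 208, 26]);


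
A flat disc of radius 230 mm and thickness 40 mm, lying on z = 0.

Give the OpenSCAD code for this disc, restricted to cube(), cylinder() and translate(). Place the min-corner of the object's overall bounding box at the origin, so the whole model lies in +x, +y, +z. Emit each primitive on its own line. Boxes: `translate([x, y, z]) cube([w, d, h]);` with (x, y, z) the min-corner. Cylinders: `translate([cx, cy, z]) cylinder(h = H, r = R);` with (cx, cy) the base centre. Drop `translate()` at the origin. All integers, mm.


translate([230, 230, 0]) cylinder(h = 40, r = 230);


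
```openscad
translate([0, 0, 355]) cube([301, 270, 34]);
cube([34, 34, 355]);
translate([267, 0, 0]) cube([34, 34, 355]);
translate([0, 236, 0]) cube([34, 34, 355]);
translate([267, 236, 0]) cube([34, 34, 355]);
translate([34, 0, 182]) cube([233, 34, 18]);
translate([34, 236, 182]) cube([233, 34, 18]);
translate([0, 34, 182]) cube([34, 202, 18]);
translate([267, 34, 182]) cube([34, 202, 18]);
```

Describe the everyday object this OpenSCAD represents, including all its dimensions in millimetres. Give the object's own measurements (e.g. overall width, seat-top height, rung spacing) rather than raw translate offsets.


A four-legged stool. The seat is a 301×270×34 mm slab whose top surface is at z = 389 mm; four square legs, each 34×34 mm in cross-section, run from the floor (z = 0) to the underside of the seat, each flush with a corner of the seat. Four stretchers, 34 mm wide and 18 mm tall, connect adjacent legs with their undersides at z = 182 mm, each running between the inner faces of the legs it joins and aligned with the legs' outer faces on the other axis.


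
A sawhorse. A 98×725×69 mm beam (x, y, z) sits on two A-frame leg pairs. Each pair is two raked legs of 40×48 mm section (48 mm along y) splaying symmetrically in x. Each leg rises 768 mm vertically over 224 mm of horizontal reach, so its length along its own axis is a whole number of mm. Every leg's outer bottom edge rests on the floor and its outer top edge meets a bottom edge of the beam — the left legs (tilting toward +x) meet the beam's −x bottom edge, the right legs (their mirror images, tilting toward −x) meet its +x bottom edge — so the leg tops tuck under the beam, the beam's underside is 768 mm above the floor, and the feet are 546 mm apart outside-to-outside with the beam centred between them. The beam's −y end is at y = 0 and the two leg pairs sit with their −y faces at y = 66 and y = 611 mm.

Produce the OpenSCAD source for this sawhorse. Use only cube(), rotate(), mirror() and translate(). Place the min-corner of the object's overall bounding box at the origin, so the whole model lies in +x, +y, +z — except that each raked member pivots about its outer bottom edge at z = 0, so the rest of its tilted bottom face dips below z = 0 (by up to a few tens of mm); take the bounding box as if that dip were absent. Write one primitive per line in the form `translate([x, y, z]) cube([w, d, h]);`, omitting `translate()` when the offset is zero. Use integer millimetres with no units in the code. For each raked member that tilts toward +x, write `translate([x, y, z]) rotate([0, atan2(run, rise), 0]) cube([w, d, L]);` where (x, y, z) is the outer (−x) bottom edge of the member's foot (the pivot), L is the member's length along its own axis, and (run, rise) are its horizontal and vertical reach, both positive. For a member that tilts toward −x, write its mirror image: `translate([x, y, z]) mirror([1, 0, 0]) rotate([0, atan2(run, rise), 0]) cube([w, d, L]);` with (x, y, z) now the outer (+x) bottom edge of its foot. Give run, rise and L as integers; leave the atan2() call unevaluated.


translate([224, 0, 768]) cube([98, 725, 69]);
translate([0, 66, 0]) rotate([0, atan2(224, 768), 0]) cube([40, 48, 800]);
translate([546, 66, 0]) mirror([1, 0, 0]) rotate([0, atan2(224, 768), 0]) cube([40, 48, 800]);
translate([0, 611, 0]) rotate([0, atan2(224, 768), 0]) cube([40, 48, 800]);
translate([546, 611, 0]) mirror([1, 0, 0]) rotate([0, atan2(224, 768), 0]) cube([40, 48, 800]);


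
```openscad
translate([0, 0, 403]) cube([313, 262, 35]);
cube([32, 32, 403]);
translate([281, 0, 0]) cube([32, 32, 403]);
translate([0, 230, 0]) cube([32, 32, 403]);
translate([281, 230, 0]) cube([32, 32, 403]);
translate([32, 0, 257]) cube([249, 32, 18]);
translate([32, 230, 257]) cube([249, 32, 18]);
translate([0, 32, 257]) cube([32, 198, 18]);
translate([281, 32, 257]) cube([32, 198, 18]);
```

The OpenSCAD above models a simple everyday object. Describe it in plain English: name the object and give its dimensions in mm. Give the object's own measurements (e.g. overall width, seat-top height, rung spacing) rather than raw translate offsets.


A four-legged stool. The seat is a 313×262×35 mm slab whose top surface is at z = 438 mm; four square legs, each 32×32 mm in cross-section, run from the floor (z = 0) to the underside of the seat, each flush with a corner of the seat. Four stretchers, 32 mm wide and 18 mm tall, connect adjacent legs with their undersides at z = 257 mm, each running between the inner faces of the legs it joins and aligned with the legs' outer faces on the other axis.


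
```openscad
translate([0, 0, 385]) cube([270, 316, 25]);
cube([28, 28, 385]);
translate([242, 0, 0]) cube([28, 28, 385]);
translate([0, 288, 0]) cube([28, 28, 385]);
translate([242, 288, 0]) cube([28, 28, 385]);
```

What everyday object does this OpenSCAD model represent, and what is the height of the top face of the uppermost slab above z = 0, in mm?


A stool. The seat height is 410 mm.

A 270×316×25 slab at z = 385 on four corner posts — a stool. The seat top is 385 + 25 = 410 mm.


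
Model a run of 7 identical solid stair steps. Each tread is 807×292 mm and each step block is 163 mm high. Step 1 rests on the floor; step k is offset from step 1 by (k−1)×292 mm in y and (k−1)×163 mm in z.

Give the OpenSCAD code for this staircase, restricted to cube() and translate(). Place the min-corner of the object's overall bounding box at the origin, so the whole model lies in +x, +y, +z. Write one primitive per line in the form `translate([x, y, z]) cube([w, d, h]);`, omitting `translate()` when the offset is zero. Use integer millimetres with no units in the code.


cube([807, 292, 163]);
translate([0, 292, 163]) cube([807, 292, 163]);
translate([0, 584, 326]) cube([807, 292, 163]);
translate([0, 876, 489]) cube([807, 292, 163]);
translate([0, 1168, 652]) cube([807, 292, 163]);
translate([0, 1460, 815]) cube([807, 292, 163]);
translate([0, 1752, 978]) cube([807, 292, 163]);


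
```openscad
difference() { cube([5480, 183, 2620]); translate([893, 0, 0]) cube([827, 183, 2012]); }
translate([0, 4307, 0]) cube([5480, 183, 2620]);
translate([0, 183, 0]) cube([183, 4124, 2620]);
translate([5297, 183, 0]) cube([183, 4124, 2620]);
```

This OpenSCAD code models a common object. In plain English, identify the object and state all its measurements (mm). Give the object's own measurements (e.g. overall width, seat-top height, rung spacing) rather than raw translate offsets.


A single room: four walls, each 2620 mm tall and 183 mm thick, enclosing an outside footprint 5480×4490 mm (x × y), no floor or roof. The front and back walls (−y and +y sides) run the full x-width; the side walls fit between their inner faces. A door opening 827 mm wide and 2012 mm tall is cut through the front wall from the floor up, its −x edge 893 mm from the wall's −x end.


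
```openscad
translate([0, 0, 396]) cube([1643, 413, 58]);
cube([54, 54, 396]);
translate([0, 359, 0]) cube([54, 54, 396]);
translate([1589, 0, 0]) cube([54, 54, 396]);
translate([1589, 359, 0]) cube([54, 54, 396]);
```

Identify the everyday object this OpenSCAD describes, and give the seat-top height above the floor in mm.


A bench. The seat-top height is 454 mm.

A long slab on four corner posts — a bench. The slab sits at z = 396 with thickness 58, so the top is 396 + 58 = 454 mm.


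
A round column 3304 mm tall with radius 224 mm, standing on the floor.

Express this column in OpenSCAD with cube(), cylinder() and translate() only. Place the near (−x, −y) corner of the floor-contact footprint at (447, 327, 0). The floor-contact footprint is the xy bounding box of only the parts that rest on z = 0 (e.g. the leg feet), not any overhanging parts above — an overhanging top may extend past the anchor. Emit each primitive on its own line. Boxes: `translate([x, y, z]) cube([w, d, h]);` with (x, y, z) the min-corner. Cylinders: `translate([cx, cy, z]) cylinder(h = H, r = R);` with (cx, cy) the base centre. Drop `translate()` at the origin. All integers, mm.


translate([671, 551, 0]) cylinder(h = 3304, r = 224);


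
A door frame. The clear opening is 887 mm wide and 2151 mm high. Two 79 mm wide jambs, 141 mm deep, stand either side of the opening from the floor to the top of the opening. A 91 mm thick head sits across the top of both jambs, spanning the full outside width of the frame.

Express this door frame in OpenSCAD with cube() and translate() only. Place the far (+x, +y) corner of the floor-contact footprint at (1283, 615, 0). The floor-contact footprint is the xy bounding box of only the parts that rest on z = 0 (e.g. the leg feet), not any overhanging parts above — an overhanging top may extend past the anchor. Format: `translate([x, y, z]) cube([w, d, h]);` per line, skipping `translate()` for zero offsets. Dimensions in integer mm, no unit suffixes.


translate([238, 474, 0]) cube([79, 141, 2151]);
translate([1204, 474, 0]) cube([79, 141, 2151]);
translate([238, 474, 2151]) cube([1045, 141, 91]);


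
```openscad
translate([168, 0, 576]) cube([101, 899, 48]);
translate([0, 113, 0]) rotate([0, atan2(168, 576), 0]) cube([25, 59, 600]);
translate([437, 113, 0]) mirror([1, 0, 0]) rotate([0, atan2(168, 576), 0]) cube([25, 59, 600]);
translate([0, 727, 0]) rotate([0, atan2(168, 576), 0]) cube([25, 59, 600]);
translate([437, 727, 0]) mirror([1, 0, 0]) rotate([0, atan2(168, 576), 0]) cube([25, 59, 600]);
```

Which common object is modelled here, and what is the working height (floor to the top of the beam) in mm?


A sawhorse. The overall height is 624 mm.

A beam across two mirrored pairs of raked legs — a sawhorse. The beam's underside is at z = 576 (matching the legs' vertical rise in atan2(168, 576)) and the beam is 48 mm tall, so its top is at 576 + 48 = 624 mm. The raked legs top out at the beam's underside, so that is the highest point.


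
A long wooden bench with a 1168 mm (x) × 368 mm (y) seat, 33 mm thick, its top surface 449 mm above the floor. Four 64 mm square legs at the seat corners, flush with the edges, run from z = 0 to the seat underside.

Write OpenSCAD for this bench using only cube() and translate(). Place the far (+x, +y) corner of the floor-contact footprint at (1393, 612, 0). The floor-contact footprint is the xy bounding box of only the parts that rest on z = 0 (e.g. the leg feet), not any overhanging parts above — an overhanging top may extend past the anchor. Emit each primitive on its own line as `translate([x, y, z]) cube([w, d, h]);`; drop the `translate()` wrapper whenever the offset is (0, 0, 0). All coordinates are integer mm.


translate([225, 244, 416]) cube([1168, 368, 33]);
translate([225, 244, 0]) cube([64, 64, 416]);
translate([225, 548, 0]) cube([64, 64, 416]);
translate([1329, 244, 0]) cube([64, 64, 416]);
translate([1329, 548, 0]) cube([64, 64, 416]);


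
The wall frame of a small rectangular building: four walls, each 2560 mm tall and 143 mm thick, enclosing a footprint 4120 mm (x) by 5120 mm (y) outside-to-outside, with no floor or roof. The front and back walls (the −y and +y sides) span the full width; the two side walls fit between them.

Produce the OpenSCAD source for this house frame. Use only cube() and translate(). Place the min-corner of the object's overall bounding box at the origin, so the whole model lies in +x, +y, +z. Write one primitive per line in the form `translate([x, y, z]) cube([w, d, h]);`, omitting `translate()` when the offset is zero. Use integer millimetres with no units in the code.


cube([4120, 143, 2560]);
translate([0, 4977, 0]) cube([4120, 143, 2560]);
translate([0, 143, 0]) cube([143, 4834, 2560]);
translate([3977, 143, 0]) cube([143, 4834, 2560]);


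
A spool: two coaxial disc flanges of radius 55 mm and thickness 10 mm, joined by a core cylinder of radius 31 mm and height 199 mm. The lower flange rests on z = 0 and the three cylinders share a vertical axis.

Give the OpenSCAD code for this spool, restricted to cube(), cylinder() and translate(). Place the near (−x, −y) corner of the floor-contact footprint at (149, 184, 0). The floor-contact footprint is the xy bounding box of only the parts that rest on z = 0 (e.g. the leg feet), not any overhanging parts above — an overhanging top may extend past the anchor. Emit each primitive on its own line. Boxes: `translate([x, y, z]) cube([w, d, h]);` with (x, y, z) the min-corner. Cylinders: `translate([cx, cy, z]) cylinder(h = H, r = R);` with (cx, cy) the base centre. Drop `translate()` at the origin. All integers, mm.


translate([204, 239, 0]) cylinder(h = 10, r = 55);
translate([204, 239, 10]) cylinder(h = 199, r = 31);
translate([204, 239, 209]) cylinder(h = 10, r = 55);


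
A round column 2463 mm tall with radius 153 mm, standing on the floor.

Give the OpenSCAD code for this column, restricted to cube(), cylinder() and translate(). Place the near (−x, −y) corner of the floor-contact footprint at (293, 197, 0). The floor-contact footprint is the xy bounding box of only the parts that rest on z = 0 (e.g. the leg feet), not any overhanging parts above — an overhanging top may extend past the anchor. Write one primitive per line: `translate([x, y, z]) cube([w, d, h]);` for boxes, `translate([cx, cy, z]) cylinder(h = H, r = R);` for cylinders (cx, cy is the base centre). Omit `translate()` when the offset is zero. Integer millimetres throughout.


translate([446, 350, 0]) cylinder(h = 2463, r = 153);


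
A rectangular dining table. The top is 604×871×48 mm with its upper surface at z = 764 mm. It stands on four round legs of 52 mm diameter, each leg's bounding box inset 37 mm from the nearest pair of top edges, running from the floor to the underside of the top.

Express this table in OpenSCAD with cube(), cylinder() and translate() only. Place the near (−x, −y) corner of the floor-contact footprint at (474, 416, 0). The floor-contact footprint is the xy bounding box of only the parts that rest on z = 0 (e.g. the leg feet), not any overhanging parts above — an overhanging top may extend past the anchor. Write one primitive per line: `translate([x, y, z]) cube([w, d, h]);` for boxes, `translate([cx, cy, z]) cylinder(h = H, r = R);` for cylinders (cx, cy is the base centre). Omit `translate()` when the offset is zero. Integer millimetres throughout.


translate([437, 379, 716]) cube([604, 871, 48]);
translate([500, 442, 0]) cylinder(h = 716, r = 26);
translate([978, 442, 0]) cylinder(h = 716, r = 26);
translate([500, 1187, 0]) cylinder(h = 716, r = 26);
translate([978, 1187, 0]) cylinder(h = 716, r = 26);


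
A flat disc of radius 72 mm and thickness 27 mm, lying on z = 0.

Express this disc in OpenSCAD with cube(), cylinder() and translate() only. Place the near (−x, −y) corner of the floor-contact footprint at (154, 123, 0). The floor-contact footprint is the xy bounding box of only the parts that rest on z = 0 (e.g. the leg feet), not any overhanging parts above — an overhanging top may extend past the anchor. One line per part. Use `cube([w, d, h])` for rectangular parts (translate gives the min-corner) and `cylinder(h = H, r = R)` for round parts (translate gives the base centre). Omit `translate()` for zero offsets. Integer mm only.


translate([226, 195, 0]) cylinder(h = 27, r = 72);


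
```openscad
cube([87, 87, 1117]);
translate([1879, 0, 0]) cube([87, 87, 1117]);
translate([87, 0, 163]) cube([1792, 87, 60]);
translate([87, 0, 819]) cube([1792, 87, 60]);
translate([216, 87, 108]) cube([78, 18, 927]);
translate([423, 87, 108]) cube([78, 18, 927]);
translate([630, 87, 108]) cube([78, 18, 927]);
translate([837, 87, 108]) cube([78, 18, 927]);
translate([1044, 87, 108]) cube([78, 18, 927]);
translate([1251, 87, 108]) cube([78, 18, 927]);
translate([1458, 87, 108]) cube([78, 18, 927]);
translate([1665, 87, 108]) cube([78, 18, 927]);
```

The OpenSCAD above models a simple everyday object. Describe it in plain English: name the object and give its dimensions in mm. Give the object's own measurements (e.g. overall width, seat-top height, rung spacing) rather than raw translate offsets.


A fence section. Two 87×87 mm posts, 1117 mm tall, stand on the floor with a clear span of 1792 mm between their inner faces. Two horizontal rails of 87×60 mm section span the gap between the posts with their undersides at z = 163 mm and z = 819 mm, flush with the posts' −y face. 8 pickets, each 78 mm wide, 18 mm thick and 927 mm tall, are fixed to the +y face of the rails with their bottoms at z = 108 mm, spaced across the span with a 129 mm gap after the −x post and between neighbouring pickets, with 136 mm left before the +x post.


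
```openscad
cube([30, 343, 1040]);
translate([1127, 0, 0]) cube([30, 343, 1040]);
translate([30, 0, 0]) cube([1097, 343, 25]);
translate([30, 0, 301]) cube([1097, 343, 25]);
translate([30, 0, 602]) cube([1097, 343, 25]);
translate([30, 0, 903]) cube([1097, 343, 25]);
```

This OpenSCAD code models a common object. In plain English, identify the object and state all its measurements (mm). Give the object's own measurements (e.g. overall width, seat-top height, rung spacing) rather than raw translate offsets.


An open bookshelf. Two side panels, each 30 mm thick, 343 mm deep and 1040 mm tall, stand 1157 mm apart (outside-to-outside). Between them sit 4 shelves, each 25 mm thick and 343 mm deep, spanning the full gap between the sides. The bottom shelf rests on the floor (its underside at z = 0) and the clear gap between one shelf's top and the next shelf's underside is 276 mm.


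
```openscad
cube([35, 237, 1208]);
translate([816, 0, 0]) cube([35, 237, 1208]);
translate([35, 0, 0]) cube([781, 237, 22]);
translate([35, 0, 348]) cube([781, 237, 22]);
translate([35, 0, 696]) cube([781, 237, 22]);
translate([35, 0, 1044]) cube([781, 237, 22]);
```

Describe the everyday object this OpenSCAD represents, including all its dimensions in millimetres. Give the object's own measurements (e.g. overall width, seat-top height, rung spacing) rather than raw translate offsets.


An open bookshelf. Two side panels, each 35 mm thick, 237 mm deep and 1208 mm tall, stand 851 mm apart (outside-to-outside). Between them sit 4 shelves, each 22 mm thick and 237 mm deep, spanning the full gap between the sides. The bottom shelf rests on the floor (its underside at z = 0) and the clear gap between one shelf's top and the next shelf's underside is 326 mm.


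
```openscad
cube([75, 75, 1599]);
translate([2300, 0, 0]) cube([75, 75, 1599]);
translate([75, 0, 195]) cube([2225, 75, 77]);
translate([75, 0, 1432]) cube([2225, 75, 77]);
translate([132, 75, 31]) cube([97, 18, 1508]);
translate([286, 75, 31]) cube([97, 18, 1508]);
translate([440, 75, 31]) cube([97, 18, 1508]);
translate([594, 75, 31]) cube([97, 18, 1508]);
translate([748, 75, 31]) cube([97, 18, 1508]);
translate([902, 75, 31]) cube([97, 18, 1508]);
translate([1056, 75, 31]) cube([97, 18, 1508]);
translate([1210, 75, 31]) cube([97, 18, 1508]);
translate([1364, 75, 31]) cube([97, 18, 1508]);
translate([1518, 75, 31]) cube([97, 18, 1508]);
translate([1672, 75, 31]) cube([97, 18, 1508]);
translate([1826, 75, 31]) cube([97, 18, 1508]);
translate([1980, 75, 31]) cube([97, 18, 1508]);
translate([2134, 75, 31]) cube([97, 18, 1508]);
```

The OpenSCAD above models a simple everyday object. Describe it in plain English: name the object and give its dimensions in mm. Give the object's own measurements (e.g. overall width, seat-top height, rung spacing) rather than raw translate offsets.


A fence section. Two 75×75 mm posts, 1599 mm tall, stand on the floor with a clear span of 2225 mm between their inner faces. Two horizontal rails of 75×77 mm section span the gap between the posts with their undersides at z = 195 mm and z = 1432 mm, flush with the posts' −y face. 14 pickets, each 97 mm wide, 18 mm thick and 1508 mm tall, are fixed to the +y face of the rails with their bottoms at z = 31 mm, spaced across the span with a 57 mm gap after the −x post and between neighbouring pickets, with 69 mm left before the +x post.


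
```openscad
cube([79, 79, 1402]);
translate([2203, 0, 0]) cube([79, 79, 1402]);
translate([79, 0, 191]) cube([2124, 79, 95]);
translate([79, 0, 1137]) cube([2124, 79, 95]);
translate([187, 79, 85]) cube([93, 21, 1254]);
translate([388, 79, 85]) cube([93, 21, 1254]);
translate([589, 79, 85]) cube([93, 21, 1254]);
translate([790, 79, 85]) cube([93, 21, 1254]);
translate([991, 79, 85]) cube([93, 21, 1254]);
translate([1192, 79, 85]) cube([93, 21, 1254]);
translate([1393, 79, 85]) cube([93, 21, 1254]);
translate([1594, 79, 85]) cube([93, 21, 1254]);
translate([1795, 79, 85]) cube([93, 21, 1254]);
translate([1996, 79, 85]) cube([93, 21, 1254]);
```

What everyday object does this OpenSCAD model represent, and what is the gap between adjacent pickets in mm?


A fence section. The picket gap is 108 mm.

Two posts, two rails, 10 pickets — a fence section. Span 2124 mm holds 10 pickets of 93 mm with 11 equal gaps: ⌊(2124 − 10·93) / 11⌋ = 108 mm.


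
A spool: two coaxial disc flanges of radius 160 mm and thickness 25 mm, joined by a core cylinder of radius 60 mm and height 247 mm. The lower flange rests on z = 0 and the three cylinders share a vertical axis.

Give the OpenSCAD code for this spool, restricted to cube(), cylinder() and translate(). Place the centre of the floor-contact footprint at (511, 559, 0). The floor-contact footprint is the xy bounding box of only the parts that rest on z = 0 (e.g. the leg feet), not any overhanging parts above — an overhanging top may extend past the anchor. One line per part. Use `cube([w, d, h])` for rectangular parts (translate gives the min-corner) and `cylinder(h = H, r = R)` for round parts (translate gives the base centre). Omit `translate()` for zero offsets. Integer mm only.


translate([511, 559, 0]) cylinder(h = 25, r = 160);
translate([511, 559, 25]) cylinder(h = 247, r = 60);
translate([511, 559, 272]) cylinder(h = 25, r = 160);


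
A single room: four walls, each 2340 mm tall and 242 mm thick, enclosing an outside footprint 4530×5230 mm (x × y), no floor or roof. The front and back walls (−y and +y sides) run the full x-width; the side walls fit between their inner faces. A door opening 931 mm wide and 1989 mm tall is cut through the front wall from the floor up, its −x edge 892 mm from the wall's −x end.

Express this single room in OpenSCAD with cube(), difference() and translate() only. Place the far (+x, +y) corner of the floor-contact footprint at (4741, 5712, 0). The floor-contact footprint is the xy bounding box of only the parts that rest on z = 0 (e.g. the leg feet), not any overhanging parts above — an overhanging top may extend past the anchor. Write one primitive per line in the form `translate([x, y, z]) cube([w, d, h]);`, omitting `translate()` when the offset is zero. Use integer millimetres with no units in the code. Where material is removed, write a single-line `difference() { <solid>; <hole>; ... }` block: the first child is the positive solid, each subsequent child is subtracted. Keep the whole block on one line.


difference() { translate([211, 482, 0]) cube([4530, 242, 2340]); translate([1103, 482, 0]) cube([931, 242, 1989]); }
translate([211, 5470, 0]) cube([4530, 242, 2340]);
translate([211, 724, 0]) cube([242, 4746, 2340]);
translate([4499, 724, 0]) cube([242, 4746, 2340]);


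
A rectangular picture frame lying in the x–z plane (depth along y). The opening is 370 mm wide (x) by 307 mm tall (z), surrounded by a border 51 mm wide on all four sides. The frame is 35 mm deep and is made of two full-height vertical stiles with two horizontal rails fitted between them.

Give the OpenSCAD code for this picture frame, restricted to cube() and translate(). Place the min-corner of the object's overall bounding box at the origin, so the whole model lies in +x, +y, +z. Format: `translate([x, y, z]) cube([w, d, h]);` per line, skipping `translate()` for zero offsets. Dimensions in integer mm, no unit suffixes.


cube([51, 35, 409]);
translate([421, 0, 0]) cube([51, 35, 409]);
translate([51, 0, 0]) cube([370, 35, 51]);
translate([51, 0, 358]) cube([370, 35, 51]);


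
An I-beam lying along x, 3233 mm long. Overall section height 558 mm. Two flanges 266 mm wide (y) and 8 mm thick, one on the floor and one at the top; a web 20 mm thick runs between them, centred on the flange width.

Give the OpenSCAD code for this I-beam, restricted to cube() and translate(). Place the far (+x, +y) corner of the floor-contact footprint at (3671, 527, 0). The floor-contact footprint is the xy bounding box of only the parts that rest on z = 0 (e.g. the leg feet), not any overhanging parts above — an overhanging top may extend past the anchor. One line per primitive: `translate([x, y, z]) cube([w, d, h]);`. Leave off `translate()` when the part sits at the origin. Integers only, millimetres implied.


translate([438, 261, 0]) cube([3233, 266, 8]);
translate([438, 384, 8]) cube([3233, 20, 542]);
translate([438, 261, 550]) cube([3233, 266, 8]);
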